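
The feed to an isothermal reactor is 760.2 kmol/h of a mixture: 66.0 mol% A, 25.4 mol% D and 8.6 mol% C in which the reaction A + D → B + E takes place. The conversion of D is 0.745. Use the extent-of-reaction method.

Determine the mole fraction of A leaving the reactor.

0.471

D reacted = 0.745 × 193.1 = 143.9 kmol/h; ν_D = −1, so ξ = 143.9/1 = 143.9 kmol/h.
Outlet amounts (n = n₀ + ν ξ):
  A: 501.7 − 1(143.9) = 357.9
  D: 193.1 − 1(143.9) = 49.24
  B: 0 + 1(143.9) = 143.9
  E: 0 + 1(143.9) = 143.9
  C: 65.38 (inert)
Total out = 760.2 kmol/h; y_A = 357.9 / 760.2 = 0.4708.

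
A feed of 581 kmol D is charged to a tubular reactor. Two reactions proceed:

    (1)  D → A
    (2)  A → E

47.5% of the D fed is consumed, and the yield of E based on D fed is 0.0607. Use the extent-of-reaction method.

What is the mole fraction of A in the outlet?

Conversion of D: D consumed = 1ξ₁ = 0.475 × 581 → ξ₁ = 276 kmol.
Yield of E: 1ξ₂ / 581 = 0.0607 → ξ₂ = 35.27 kmol.
Outlet amounts (n = n₀ + Σ ν·ξ):
  D: 581 − 1(276) = 305
  A: 0 + 1(276) − 1(35.27) = 240.7
  E: 0 + 1(35.27) = 35.27
Total out = 581 kmol; y_A = 240.7 / 581 = 0.4143.

0.414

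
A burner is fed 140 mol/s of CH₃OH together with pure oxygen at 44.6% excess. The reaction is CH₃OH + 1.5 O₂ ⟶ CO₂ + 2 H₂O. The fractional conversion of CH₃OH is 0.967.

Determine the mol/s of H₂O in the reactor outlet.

Stoichiometric O₂ = 1.5 × 140 = 210 mol/s; O₂ fed = 210 × 1.446 = 303.7 mol/s.
Fuel reacted = 0.967 × 140 → ξ = 135.4 mol/s.
Outlet (n = n₀ + ν ξ):
  CH₃OH: 140 − 1(135.4) = 4.62
  O₂: 303.7 − 1.5(135.4) = 100.6
  CO₂: 0 + 1(135.4) = 135.4
  H₂O: 0 + 2(135.4) = 270.8

271 mol/s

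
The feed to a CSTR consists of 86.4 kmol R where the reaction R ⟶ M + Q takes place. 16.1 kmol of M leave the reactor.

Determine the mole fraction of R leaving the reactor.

For M: n = n₀ + 1ξ → 16.1 = 0 + 1ξ, giving ξ = 16.1 kmol.
Outlet amounts (n = n₀ + ν ξ):
  R: 86.4 − 1(16.1) = 70.3
  M: 0 + 1(16.1) = 16.1
  Q: 0 + 1(16.1) = 16.1
Total out = 102.5 kmol; y_R = 70.3 / 102.5 = 0.6859.

0.686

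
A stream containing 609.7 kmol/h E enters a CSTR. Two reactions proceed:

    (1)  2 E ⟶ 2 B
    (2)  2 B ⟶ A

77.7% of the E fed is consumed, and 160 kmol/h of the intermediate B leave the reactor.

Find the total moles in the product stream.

453 kmol/h

Conversion of E: E consumed = 2ξ₁ = 0.777 × 609.7 → ξ₁ = 236.9 kmol/h.
B balance: n_B = 0 + 2ξ₁ − 2ξ₂ = 160 → ξ₂ = (2·236.9 − 160)/2 = 156.9 kmol/h.
Outlet amounts (n = n₀ + Σ ν·ξ):
  E: 609.7 − 2(236.9) = 136
  B: 0 + 2(236.9) − 2(156.9) = 160
  A: 0 + 1(156.9) = 156.9
Total out = 136 + 160 + 156.9 = 452.8 kmol/h.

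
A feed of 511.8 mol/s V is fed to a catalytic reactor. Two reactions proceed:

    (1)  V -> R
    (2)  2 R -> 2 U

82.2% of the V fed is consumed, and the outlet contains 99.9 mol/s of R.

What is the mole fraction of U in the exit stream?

0.627

Conversion of V: V consumed = 1ξ₁ = 0.822 × 511.8 → ξ₁ = 420.7 mol/s.
R balance: n_R = 0 + 1ξ₁ − 2ξ₂ = 99.9 → ξ₂ = (1·420.7 − 99.9)/2 = 160.4 mol/s.
Outlet amounts (n = n₀ + Σ ν·ξ):
  V: 511.8 − 1(420.7) = 91.1
  R: 0 + 1(420.7) − 2(160.4) = 99.9
  U: 0 + 2(160.4) = 320.8
Total out = 511.8 mol/s; y_U = 320.8 / 511.8 = 0.6268.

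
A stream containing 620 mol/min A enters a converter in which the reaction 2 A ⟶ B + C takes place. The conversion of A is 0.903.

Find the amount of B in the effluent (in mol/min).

280 mol/min

A reacted = 0.903 × 620 = 559.9 mol/min; ν_A = −2, so ξ = 559.9/2 = 279.9 mol/min.
Outlet amounts (n = n₀ + ν ξ):
  A: 620 − 2(279.9) = 60.14
  B: 0 + 1(279.9) = 279.9
  C: 0 + 1(279.9) = 279.9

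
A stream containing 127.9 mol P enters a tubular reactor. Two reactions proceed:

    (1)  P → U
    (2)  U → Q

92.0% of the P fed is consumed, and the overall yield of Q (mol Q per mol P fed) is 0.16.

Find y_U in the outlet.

Conversion of P: P consumed = 1ξ₁ = 0.92 × 127.9 → ξ₁ = 117.7 mol.
Yield of Q: 1ξ₂ / 127.9 = 0.16 → ξ₂ = 20.46 mol.
Outlet amounts (n = n₀ + Σ ν·ξ):
  P: 127.9 − 1(117.7) = 10.23
  U: 0 + 1(117.7) − 1(20.46) = 97.2
  Q: 0 + 1(20.46) = 20.46
Total out = 127.9 mol; y_U = 97.2 / 127.9 = 0.76.

0.76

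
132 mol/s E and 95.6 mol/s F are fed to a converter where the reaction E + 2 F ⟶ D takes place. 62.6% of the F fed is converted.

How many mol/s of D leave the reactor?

F reacted = 0.626 × 95.6 = 59.85 mol/s; ν_F = −2, so ξ = 59.85/2 = 29.92 mol/s.
Outlet amounts (n = n₀ + ν ξ):
  E: 132 − 1(29.92) = 102.1
  F: 95.6 − 2(29.92) = 35.75
  D: 0 + 1(29.92) = 29.92

29.9 mol/s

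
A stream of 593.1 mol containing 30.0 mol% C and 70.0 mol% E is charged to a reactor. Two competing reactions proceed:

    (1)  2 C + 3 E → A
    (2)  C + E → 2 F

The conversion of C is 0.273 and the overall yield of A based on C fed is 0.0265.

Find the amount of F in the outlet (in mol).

78.3 mol

Yield of A: 1ξ₁ / 177.9 = 0.0265 → ξ₁ = 4.715 mol.
Conversion of C: 2ξ₁ + 1ξ₂ = 0.273 × 177.9 = 48.57 → ξ₂ = 39.14 mol.
Outlet amounts (n = n₀ + Σ ν·ξ):
  C: 177.9 − 2(4.715) − 1(39.14) = 129.4
  E: 415.2 − 3(4.715) − 1(39.14) = 361.9
  A: 0 + 1(4.715) = 4.715
  F: 0 + 2(39.14) = 78.29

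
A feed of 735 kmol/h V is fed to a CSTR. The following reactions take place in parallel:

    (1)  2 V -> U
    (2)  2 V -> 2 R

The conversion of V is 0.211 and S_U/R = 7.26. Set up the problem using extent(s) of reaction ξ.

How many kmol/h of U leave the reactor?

72.5 kmol/h

Conversion of V: V consumed = 0.211 × 735 = 155.1 kmol/h = 2ξ₁ + 2ξ₂.
Selectivity: 1ξ₁ / (2ξ₂) = 7.26 → ξ₁ = 14.52 ξ₂.
Substitute: (2·14.52 + 2) ξ₂ = 155.1 → ξ₂ = 4.996 kmol/h, ξ₁ = 72.55 kmol/h.
Outlet amounts (n = n₀ + Σ ν·ξ):
  V: 735 − 2(72.55) − 2(4.996) = 579.9
  U: 0 + 1(72.55) = 72.55
  R: 0 + 2(4.996) = 9.993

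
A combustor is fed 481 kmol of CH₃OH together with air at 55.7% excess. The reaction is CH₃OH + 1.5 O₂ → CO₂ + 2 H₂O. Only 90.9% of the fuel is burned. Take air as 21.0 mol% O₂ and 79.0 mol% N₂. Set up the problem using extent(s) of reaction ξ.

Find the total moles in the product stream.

6050 kmol

Stoichiometric O₂ = 1.5 × 481 = 721.5 kmol; O₂ fed = 721.5 × 1.557 = 1123 kmol.
N₂ fed = 1123 × 79/21 = 4226 kmol.
Fuel reacted = 0.909 × 481 → ξ = 437.2 kmol.
Outlet (n = n₀ + ν ξ):
  CH₃OH: 481 − 1(437.2) = 43.77
  O₂: 1123 − 1.5(437.2) = 467.5
  N₂: 4226 (inert)
  CO₂: 0 + 1(437.2) = 437.2
  H₂O: 0 + 2(437.2) = 874.5
Total out = 43.77 + 467.5 + 4226 + 437.2 + 874.5 = 6049 kmol.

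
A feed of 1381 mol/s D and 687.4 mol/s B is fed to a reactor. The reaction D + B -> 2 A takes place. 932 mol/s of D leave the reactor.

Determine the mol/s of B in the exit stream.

For D: n = n₀ − 1ξ → 932 = 1381 − 1ξ, giving ξ = 449 mol/s.
Outlet amounts (n = n₀ + ν ξ):
  D: 1381 − 1(449) = 932
  B: 687.4 − 1(449) = 238.4
  A: 0 + 2(449) = 898

238 mol/s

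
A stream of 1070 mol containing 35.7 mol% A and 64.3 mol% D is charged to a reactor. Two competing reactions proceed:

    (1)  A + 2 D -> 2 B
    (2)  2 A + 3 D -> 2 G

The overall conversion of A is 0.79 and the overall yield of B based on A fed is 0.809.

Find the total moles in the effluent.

695 mol

Yield of B: 2ξ₁ / 382 = 0.809 → ξ₁ = 154.5 mol.
Conversion of A: 1ξ₁ + 2ξ₂ = 0.79 × 382 = 301.8 → ξ₂ = 73.63 mol.
Outlet amounts (n = n₀ + Σ ν·ξ):
  A: 382 − 1(154.5) − 2(73.63) = 80.22
  D: 688 − 2(154.5) − 3(73.63) = 158.1
  B: 0 + 2(154.5) = 309
  G: 0 + 2(73.63) = 147.3
Total out = 80.22 + 158.1 + 309 + 147.3 = 694.6 mol.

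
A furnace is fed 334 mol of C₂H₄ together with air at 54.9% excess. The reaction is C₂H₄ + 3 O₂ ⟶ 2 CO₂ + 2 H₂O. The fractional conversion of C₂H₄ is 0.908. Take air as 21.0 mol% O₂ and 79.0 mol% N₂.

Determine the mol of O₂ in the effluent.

Stoichiometric O₂ = 3 × 334 = 1002 mol; O₂ fed = 1002 × 1.549 = 1552 mol.
N₂ fed = 1552 × 79/21 = 5839 mol.
Fuel reacted = 0.908 × 334 → ξ = 303.3 mol.
Outlet (n = n₀ + ν ξ):
  C₂H₄: 334 − 1(303.3) = 30.73
  O₂: 1552 − 3(303.3) = 642.3
  N₂: 5839 (inert)
  CO₂: 0 + 2(303.3) = 606.5
  H₂O: 0 + 2(303.3) = 606.5

642 mol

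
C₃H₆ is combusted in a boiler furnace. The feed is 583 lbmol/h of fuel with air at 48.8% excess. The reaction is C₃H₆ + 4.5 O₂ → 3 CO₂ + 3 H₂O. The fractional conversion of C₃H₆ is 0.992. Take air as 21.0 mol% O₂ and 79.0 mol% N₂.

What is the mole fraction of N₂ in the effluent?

Stoichiometric O₂ = 4.5 × 583 = 2624 lbmol/h; O₂ fed = 2624 × 1.488 = 3904 lbmol/h.
N₂ fed = 3904 × 79/21 = 14690 lbmol/h.
Fuel reacted = 0.992 × 583 → ξ = 578.3 lbmol/h.
Outlet (n = n₀ + ν ξ):
  C₃H₆: 583 − 1(578.3) = 4.664
  O₂: 3904 − 4.5(578.3) = 1301
  N₂: 14690 (inert)
  CO₂: 0 + 3(578.3) = 1735
  H₂O: 0 + 3(578.3) = 1735
Total out = 19460 lbmol/h; y_N₂ = 14690 / 19460 = 0.7546.

0.755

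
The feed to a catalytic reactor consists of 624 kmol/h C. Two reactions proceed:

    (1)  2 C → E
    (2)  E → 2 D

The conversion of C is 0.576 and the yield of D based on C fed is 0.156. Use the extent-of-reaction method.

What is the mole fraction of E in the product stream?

Conversion of C: C consumed = 2ξ₁ = 0.576 × 624 → ξ₁ = 179.7 kmol/h.
Yield of D: 2ξ₂ / 624 = 0.156 → ξ₂ = 48.67 kmol/h.
Outlet amounts (n = n₀ + Σ ν·ξ):
  C: 624 − 2(179.7) = 264.6
  E: 0 + 1(179.7) − 1(48.67) = 131
  D: 0 + 2(48.67) = 97.34
Total out = 493 kmol/h; y_E = 131 / 493 = 0.2658.

0.266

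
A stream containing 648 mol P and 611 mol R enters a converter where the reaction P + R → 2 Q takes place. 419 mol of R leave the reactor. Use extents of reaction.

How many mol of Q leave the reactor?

384 mol

For R: n = n₀ − 1ξ → 419 = 611 − 1ξ, giving ξ = 192 mol.
Outlet amounts (n = n₀ + ν ξ):
  P: 648 − 1(192) = 456
  R: 611 − 1(192) = 419
  Q: 0 + 2(192) = 384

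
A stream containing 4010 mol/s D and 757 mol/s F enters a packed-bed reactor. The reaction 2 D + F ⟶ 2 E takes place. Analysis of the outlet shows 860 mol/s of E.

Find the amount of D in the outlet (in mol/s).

For E: n = n₀ + 2ξ → 860 = 0 + 2ξ, giving ξ = 430 mol/s.
Outlet amounts (n = n₀ + ν ξ):
  D: 4010 − 2(430) = 3150
  F: 757 − 1(430) = 327
  E: 0 + 2(430) = 860

3150 mol/s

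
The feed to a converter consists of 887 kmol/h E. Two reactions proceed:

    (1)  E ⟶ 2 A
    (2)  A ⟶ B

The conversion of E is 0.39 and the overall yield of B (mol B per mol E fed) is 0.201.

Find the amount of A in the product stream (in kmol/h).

514 kmol/h

Conversion of E: E consumed = 1ξ₁ = 0.39 × 887 → ξ₁ = 345.9 kmol/h.
Yield of B: 1ξ₂ / 887 = 0.201 → ξ₂ = 178.3 kmol/h.
Outlet amounts (n = n₀ + Σ ν·ξ):
  E: 887 − 1(345.9) = 541.1
  A: 0 + 2(345.9) − 1(178.3) = 513.6
  B: 0 + 1(178.3) = 178.3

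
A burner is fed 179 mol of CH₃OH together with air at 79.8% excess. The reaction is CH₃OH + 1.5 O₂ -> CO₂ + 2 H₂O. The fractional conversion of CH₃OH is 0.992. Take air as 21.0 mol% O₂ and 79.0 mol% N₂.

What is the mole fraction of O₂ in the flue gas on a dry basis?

Stoichiometric O₂ = 1.5 × 179 = 268.5 mol; O₂ fed = 268.5 × 1.798 = 482.8 mol.
N₂ fed = 482.8 × 79/21 = 1816 mol.
Fuel reacted = 0.992 × 179 → ξ = 177.6 mol.
Outlet (n = n₀ + ν ξ):
  CH₃OH: 179 − 1(177.6) = 1.432
  O₂: 482.8 − 1.5(177.6) = 216.4
  N₂: 1816 (inert)
  CO₂: 0 + 1(177.6) = 177.6
  H₂O: 0 + 2(177.6) = 355.1
Dry total = 2212 mol; y_O₂ (dry) = 216.4 / 2212 = 0.09786.

0.0979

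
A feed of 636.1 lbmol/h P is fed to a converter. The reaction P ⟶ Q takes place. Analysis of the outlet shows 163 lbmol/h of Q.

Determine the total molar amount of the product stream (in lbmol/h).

636 lbmol/h

For Q: n = n₀ + 1ξ → 163 = 0 + 1ξ, giving ξ = 163 lbmol/h.
Outlet amounts (n = n₀ + ν ξ):
  P: 636.1 − 1(163) = 473.1
  Q: 0 + 1(163) = 163
Total out = 473.1 + 163 = 636.1 lbmol/h.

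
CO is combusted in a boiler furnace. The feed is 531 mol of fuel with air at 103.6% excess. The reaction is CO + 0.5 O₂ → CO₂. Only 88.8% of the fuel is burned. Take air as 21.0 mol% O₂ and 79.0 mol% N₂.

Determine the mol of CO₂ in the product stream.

Stoichiometric O₂ = 0.5 × 531 = 265.5 mol; O₂ fed = 265.5 × 2.036 = 540.6 mol.
N₂ fed = 540.6 × 79/21 = 2034 mol.
Fuel reacted = 0.888 × 531 → ξ = 471.5 mol.
Outlet (n = n₀ + ν ξ):
  CO: 531 − 1(471.5) = 59.47
  O₂: 540.6 − 0.5(471.5) = 304.8
  N₂: 2034 (inert)
  CO₂: 0 + 1(471.5) = 471.5

472 mol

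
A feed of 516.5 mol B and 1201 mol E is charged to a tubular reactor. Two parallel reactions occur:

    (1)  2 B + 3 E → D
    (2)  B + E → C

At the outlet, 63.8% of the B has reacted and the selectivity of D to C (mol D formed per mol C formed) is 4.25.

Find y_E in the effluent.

0.662

Conversion of B: B consumed = 0.638 × 516.5 = 329.5 mol = 2ξ₁ + 1ξ₂.
Selectivity: 1ξ₁ / (1ξ₂) = 4.25 → ξ₁ = 4.25 ξ₂.
Substitute: (2·4.25 + 1) ξ₂ = 329.5 → ξ₂ = 34.69 mol, ξ₁ = 147.4 mol.
Outlet amounts (n = n₀ + Σ ν·ξ):
  B: 516.5 − 2(147.4) − 1(34.69) = 187
  E: 1201 − 3(147.4) − 1(34.69) = 724.1
  D: 0 + 1(147.4) = 147.4
  C: 0 + 1(34.69) = 34.69
Total out = 1093 mol; y_E = 724.1 / 1093 = 0.6624.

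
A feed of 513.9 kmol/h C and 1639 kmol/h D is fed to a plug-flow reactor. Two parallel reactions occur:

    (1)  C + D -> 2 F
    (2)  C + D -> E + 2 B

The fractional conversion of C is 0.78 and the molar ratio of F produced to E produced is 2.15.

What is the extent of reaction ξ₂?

Conversion of C: C consumed = 0.78 × 513.9 = 400.8 kmol/h = 1ξ₁ + 1ξ₂.
Selectivity: 2ξ₁ / (1ξ₂) = 2.15 → ξ₁ = 1.075 ξ₂.
Substitute: (1·1.075 + 1) ξ₂ = 400.8 → ξ₂ = 193.2 kmol/h, ξ₁ = 207.7 kmol/h.
Outlet amounts (n = n₀ + Σ ν·ξ):
  C: 513.9 − 1(207.7) − 1(193.2) = 113.1
  D: 1639 − 1(207.7) − 1(193.2) = 1238
  F: 0 + 2(207.7) = 415.3
  E: 0 + 1(193.2) = 193.2
  B: 0 + 2(193.2) = 386.4

ξ₂ = 193 kmol/h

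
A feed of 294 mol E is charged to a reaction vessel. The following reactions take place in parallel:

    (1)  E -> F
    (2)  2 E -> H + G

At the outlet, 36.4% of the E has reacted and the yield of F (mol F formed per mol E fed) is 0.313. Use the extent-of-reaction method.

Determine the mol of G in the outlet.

7.5 mol

Yield of F: 1ξ₁ / 294 = 0.313 → ξ₁ = 92.02 mol.
Conversion of E: 1ξ₁ + 2ξ₂ = 0.364 × 294 = 107 → ξ₂ = 7.497 mol.
Outlet amounts (n = n₀ + Σ ν·ξ):
  E: 294 − 1(92.02) − 2(7.497) = 187
  F: 0 + 1(92.02) = 92.02
  H: 0 + 1(7.497) = 7.497
  G: 0 + 1(7.497) = 7.497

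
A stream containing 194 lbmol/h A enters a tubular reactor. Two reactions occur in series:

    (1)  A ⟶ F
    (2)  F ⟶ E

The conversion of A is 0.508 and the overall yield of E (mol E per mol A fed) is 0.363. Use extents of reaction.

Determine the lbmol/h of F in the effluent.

Conversion of A: A consumed = 1ξ₁ = 0.508 × 194 → ξ₁ = 98.55 lbmol/h.
Yield of E: 1ξ₂ / 194 = 0.363 → ξ₂ = 70.42 lbmol/h.
Outlet amounts (n = n₀ + Σ ν·ξ):
  A: 194 − 1(98.55) = 95.45
  F: 0 + 1(98.55) − 1(70.42) = 28.13
  E: 0 + 1(70.42) = 70.42

28.1 lbmol/h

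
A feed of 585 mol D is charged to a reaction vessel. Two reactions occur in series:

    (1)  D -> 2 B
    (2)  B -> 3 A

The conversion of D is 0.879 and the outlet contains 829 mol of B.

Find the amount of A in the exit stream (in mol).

Conversion of D: D consumed = 1ξ₁ = 0.879 × 585 → ξ₁ = 514.2 mol.
B balance: n_B = 0 + 2ξ₁ − 1ξ₂ = 829 → ξ₂ = (2·514.2 − 829)/1 = 199.4 mol.
Outlet amounts (n = n₀ + Σ ν·ξ):
  D: 585 − 1(514.2) = 70.78
  B: 0 + 2(514.2) − 1(199.4) = 829
  A: 0 + 3(199.4) = 598.3

598 mol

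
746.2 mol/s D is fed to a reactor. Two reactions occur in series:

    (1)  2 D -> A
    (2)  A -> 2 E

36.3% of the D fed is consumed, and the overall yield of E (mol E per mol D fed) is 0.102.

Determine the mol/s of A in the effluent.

Conversion of D: D consumed = 2ξ₁ = 0.363 × 746.2 → ξ₁ = 135.4 mol/s.
Yield of E: 2ξ₂ / 746.2 = 0.102 → ξ₂ = 38.06 mol/s.
Outlet amounts (n = n₀ + Σ ν·ξ):
  D: 746.2 − 2(135.4) = 475.3
  A: 0 + 1(135.4) − 1(38.06) = 97.38
  E: 0 + 2(38.06) = 76.11

97.4 mol/s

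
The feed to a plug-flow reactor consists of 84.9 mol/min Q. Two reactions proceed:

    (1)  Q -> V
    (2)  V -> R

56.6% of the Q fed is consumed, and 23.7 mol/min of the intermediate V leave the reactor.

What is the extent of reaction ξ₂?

Conversion of Q: Q consumed = 1ξ₁ = 0.566 × 84.9 → ξ₁ = 48.05 mol/min.
V balance: n_V = 0 + 1ξ₁ − 1ξ₂ = 23.7 → ξ₂ = (1·48.05 − 23.7)/1 = 24.35 mol/min.
Outlet amounts (n = n₀ + Σ ν·ξ):
  Q: 84.9 − 1(48.05) = 36.85
  V: 0 + 1(48.05) − 1(24.35) = 23.7
  R: 0 + 1(24.35) = 24.35

ξ₂ = 24.4 mol/min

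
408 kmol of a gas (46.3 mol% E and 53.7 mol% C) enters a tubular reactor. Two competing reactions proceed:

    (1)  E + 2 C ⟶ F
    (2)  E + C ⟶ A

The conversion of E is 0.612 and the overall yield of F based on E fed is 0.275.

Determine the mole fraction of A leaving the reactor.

Yield of F: 1ξ₁ / 188.9 = 0.275 → ξ₁ = 51.95 kmol.
Conversion of E: 1ξ₁ + 1ξ₂ = 0.612 × 188.9 = 115.6 → ξ₂ = 63.66 kmol.
Outlet amounts (n = n₀ + Σ ν·ξ):
  E: 188.9 − 1(51.95) − 1(63.66) = 73.29
  C: 219.1 − 2(51.95) − 1(63.66) = 51.54
  F: 0 + 1(51.95) = 51.95
  A: 0 + 1(63.66) = 63.66
Total out = 240.4 kmol; y_A = 63.66 / 240.4 = 0.2648.

0.265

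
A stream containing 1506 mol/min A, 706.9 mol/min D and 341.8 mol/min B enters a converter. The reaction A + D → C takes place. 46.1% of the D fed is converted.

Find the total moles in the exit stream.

D reacted = 0.461 × 706.9 = 325.9 mol/min; ν_D = −1, so ξ = 325.9/1 = 325.9 mol/min.
Outlet amounts (n = n₀ + ν ξ):
  A: 1506 − 1(325.9) = 1180
  D: 706.9 − 1(325.9) = 381
  C: 0 + 1(325.9) = 325.9
  B: 341.8 (inert)
Total out = 1180 + 381 + 325.9 + 341.8 = 2229 mol/min.

2230 mol/min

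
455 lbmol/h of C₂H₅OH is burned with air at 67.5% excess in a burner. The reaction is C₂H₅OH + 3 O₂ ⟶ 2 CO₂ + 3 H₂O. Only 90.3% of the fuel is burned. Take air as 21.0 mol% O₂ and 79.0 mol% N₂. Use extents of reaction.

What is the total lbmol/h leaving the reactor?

Stoichiometric O₂ = 3 × 455 = 1365 lbmol/h; O₂ fed = 1365 × 1.675 = 2286 lbmol/h.
N₂ fed = 2286 × 79/21 = 8601 lbmol/h.
Fuel reacted = 0.903 × 455 → ξ = 410.9 lbmol/h.
Outlet (n = n₀ + ν ξ):
  C₂H₅OH: 455 − 1(410.9) = 44.13
  O₂: 2286 − 3(410.9) = 1054
  N₂: 8601 (inert)
  CO₂: 0 + 2(410.9) = 821.7
  H₂O: 0 + 3(410.9) = 1233
Total out = 44.13 + 1054 + 8601 + 821.7 + 1233 = 11750 lbmol/h.

11800 lbmol/h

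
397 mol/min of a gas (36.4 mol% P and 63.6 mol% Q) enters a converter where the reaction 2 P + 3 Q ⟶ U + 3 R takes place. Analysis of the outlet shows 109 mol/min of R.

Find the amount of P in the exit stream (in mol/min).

71.8 mol/min

For R: n = n₀ + 3ξ → 109 = 0 + 3ξ, giving ξ = 36.33 mol/min.
Outlet amounts (n = n₀ + ν ξ):
  P: 144.5 − 2(36.33) = 71.84
  Q: 252.5 − 3(36.33) = 143.5
  U: 0 + 1(36.33) = 36.33
  R: 0 + 3(36.33) = 109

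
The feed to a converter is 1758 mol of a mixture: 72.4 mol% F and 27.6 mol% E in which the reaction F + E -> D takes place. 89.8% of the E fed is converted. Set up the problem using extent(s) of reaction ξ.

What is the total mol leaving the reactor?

1320 mol

E reacted = 0.898 × 485.2 = 435.7 mol; ν_E = −1, so ξ = 435.7/1 = 435.7 mol.
Outlet amounts (n = n₀ + ν ξ):
  F: 1273 − 1(435.7) = 837.1
  E: 485.2 − 1(435.7) = 49.49
  D: 0 + 1(435.7) = 435.7
Total out = 837.1 + 49.49 + 435.7 = 1322 mol.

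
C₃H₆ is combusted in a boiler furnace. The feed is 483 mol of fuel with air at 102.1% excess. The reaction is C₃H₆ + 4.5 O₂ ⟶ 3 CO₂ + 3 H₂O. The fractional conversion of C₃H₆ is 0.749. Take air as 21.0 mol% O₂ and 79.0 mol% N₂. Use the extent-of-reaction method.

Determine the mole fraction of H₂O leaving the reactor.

Stoichiometric O₂ = 4.5 × 483 = 2174 mol; O₂ fed = 2174 × 2.021 = 4393 mol.
N₂ fed = 4393 × 79/21 = 16520 mol.
Fuel reacted = 0.749 × 483 → ξ = 361.8 mol.
Outlet (n = n₀ + ν ξ):
  C₃H₆: 483 − 1(361.8) = 121.2
  O₂: 4393 − 4.5(361.8) = 2765
  N₂: 16520 (inert)
  CO₂: 0 + 3(361.8) = 1085
  H₂O: 0 + 3(361.8) = 1085
Total out = 21580 mol; y_H₂O = 1085 / 21580 = 0.05029.

0.0503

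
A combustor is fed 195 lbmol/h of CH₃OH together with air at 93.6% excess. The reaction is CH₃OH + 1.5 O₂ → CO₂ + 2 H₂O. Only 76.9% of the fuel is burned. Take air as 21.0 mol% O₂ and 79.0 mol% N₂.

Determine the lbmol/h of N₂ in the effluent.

Stoichiometric O₂ = 1.5 × 195 = 292.5 lbmol/h; O₂ fed = 292.5 × 1.936 = 566.3 lbmol/h.
N₂ fed = 566.3 × 79/21 = 2130 lbmol/h.
Fuel reacted = 0.769 × 195 → ξ = 150 lbmol/h.
Outlet (n = n₀ + ν ξ):
  CH₃OH: 195 − 1(150) = 45.04
  O₂: 566.3 − 1.5(150) = 341.3
  N₂: 2130 (inert)
  CO₂: 0 + 1(150) = 150
  H₂O: 0 + 2(150) = 299.9

2130 lbmol/h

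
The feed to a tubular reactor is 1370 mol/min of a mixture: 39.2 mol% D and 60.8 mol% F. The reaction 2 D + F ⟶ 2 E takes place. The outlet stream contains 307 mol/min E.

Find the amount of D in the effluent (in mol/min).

For E: n = n₀ + 2ξ → 307 = 0 + 2ξ, giving ξ = 153.5 mol/min.
Outlet amounts (n = n₀ + ν ξ):
  D: 537 − 2(153.5) = 230
  F: 833 − 1(153.5) = 679.5
  E: 0 + 2(153.5) = 307

230 mol/min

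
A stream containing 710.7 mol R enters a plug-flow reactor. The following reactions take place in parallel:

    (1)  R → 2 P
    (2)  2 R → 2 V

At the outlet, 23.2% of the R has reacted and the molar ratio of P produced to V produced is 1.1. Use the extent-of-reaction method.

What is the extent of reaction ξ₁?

Conversion of R: R consumed = 0.232 × 710.7 = 164.9 mol = 1ξ₁ + 2ξ₂.
Selectivity: 2ξ₁ / (2ξ₂) = 1.1 → ξ₁ = 1.1 ξ₂.
Substitute: (1·1.1 + 2) ξ₂ = 164.9 → ξ₂ = 53.19 mol, ξ₁ = 58.51 mol.
Outlet amounts (n = n₀ + Σ ν·ξ):
  R: 710.7 − 1(58.51) − 2(53.19) = 545.8
  P: 0 + 2(58.51) = 117
  V: 0 + 2(53.19) = 106.4

ξ₁ = 58.5 mol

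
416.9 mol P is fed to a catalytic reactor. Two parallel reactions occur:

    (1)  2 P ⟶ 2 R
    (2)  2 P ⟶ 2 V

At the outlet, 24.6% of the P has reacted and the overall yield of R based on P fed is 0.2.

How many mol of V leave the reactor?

19.2 mol

Yield of R: 2ξ₁ / 416.9 = 0.2 → ξ₁ = 41.69 mol.
Conversion of P: 2ξ₁ + 2ξ₂ = 0.246 × 416.9 = 102.6 → ξ₂ = 9.589 mol.
Outlet amounts (n = n₀ + Σ ν·ξ):
  P: 416.9 − 2(41.69) − 2(9.589) = 314.3
  R: 0 + 2(41.69) = 83.38
  V: 0 + 2(9.589) = 19.18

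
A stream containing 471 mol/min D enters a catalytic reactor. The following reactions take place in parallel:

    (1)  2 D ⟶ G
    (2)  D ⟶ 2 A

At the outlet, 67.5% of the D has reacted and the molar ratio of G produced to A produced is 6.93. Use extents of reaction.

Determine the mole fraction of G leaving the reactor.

0.467

Conversion of D: D consumed = 0.675 × 471 = 317.9 mol/min = 2ξ₁ + 1ξ₂.
Selectivity: 1ξ₁ / (2ξ₂) = 6.93 → ξ₁ = 13.86 ξ₂.
Substitute: (2·13.86 + 1) ξ₂ = 317.9 → ξ₂ = 11.07 mol/min, ξ₁ = 153.4 mol/min.
Outlet amounts (n = n₀ + Σ ν·ξ):
  D: 471 − 2(153.4) − 1(11.07) = 153.1
  G: 0 + 1(153.4) = 153.4
  A: 0 + 2(11.07) = 22.14
Total out = 328.6 mol/min; y_G = 153.4 / 328.6 = 0.4669.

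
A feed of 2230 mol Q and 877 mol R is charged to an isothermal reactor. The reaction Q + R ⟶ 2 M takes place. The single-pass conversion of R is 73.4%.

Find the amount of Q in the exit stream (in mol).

1590 mol

R reacted = 0.734 × 877 = 643.7 mol; ν_R = −1, so ξ = 643.7/1 = 643.7 mol.
Outlet amounts (n = n₀ + ν ξ):
  Q: 2230 − 1(643.7) = 1586
  R: 877 − 1(643.7) = 233.3
  M: 0 + 2(643.7) = 1287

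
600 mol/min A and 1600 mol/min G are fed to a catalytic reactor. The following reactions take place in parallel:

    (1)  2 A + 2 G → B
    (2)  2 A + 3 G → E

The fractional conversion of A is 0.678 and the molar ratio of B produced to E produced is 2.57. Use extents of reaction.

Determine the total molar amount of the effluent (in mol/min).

1530 mol/min

Conversion of A: A consumed = 0.678 × 600 = 406.8 mol/min = 2ξ₁ + 2ξ₂.
Selectivity: 1ξ₁ / (1ξ₂) = 2.57 → ξ₁ = 2.57 ξ₂.
Substitute: (2·2.57 + 2) ξ₂ = 406.8 → ξ₂ = 56.97 mol/min, ξ₁ = 146.4 mol/min.
Outlet amounts (n = n₀ + Σ ν·ξ):
  A: 600 − 2(146.4) − 2(56.97) = 193.2
  G: 1600 − 2(146.4) − 3(56.97) = 1136
  B: 0 + 1(146.4) = 146.4
  E: 0 + 1(56.97) = 56.97
Total out = 193.2 + 1136 + 146.4 + 56.97 = 1533 mol/min.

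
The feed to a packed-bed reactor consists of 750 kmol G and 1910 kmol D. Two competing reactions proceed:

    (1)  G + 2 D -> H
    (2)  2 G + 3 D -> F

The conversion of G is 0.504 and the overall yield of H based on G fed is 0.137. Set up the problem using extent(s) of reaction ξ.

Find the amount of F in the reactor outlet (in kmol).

138 kmol

Yield of H: 1ξ₁ / 750 = 0.137 → ξ₁ = 102.8 kmol.
Conversion of G: 1ξ₁ + 2ξ₂ = 0.504 × 750 = 378 → ξ₂ = 137.6 kmol.
Outlet amounts (n = n₀ + Σ ν·ξ):
  G: 750 − 1(102.8) − 2(137.6) = 372
  D: 1910 − 2(102.8) − 3(137.6) = 1292
  H: 0 + 1(102.8) = 102.8
  F: 0 + 1(137.6) = 137.6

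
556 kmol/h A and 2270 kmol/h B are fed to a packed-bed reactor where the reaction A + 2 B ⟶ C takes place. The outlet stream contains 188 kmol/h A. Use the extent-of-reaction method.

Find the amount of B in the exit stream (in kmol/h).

1530 kmol/h

For A: n = n₀ − 1ξ → 188 = 556 − 1ξ, giving ξ = 368 kmol/h.
Outlet amounts (n = n₀ + ν ξ):
  A: 556 − 1(368) = 188
  B: 2270 − 2(368) = 1534
  C: 0 + 1(368) = 368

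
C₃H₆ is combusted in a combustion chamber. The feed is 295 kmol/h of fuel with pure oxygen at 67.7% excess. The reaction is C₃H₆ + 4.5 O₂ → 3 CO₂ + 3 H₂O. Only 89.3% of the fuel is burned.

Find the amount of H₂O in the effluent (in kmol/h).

Stoichiometric O₂ = 4.5 × 295 = 1328 kmol/h; O₂ fed = 1328 × 1.677 = 2226 kmol/h.
Fuel reacted = 0.893 × 295 → ξ = 263.4 kmol/h.
Outlet (n = n₀ + ν ξ):
  C₃H₆: 295 − 1(263.4) = 31.56
  O₂: 2226 − 4.5(263.4) = 1041
  CO₂: 0 + 3(263.4) = 790.3
  H₂O: 0 + 3(263.4) = 790.3

790 kmol/h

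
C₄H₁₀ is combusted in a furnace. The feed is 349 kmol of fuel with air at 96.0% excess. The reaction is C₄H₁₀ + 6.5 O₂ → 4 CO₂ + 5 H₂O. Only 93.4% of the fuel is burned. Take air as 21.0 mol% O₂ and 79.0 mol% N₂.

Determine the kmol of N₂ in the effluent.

Stoichiometric O₂ = 6.5 × 349 = 2268 kmol; O₂ fed = 2268 × 1.960 = 4446 kmol.
N₂ fed = 4446 × 79/21 = 16730 kmol.
Fuel reacted = 0.934 × 349 → ξ = 326 kmol.
Outlet (n = n₀ + ν ξ):
  C₄H₁₀: 349 − 1(326) = 23.03
  O₂: 4446 − 6.5(326) = 2327
  N₂: 16730 (inert)
  CO₂: 0 + 4(326) = 1304
  H₂O: 0 + 5(326) = 1630

16700 kmol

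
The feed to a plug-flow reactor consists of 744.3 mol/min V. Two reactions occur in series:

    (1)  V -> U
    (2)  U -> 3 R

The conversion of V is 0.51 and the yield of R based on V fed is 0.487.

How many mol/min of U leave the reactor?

Conversion of V: V consumed = 1ξ₁ = 0.51 × 744.3 → ξ₁ = 379.6 mol/min.
Yield of R: 3ξ₂ / 744.3 = 0.487 → ξ₂ = 120.8 mol/min.
Outlet amounts (n = n₀ + Σ ν·ξ):
  V: 744.3 − 1(379.6) = 364.7
  U: 0 + 1(379.6) − 1(120.8) = 258.8
  R: 0 + 3(120.8) = 362.5

259 mol/min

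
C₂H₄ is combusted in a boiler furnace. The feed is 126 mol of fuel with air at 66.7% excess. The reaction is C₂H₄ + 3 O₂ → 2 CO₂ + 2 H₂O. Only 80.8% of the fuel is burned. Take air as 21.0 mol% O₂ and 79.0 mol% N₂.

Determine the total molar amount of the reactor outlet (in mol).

3130 mol

Stoichiometric O₂ = 3 × 126 = 378 mol; O₂ fed = 378 × 1.667 = 630.1 mol.
N₂ fed = 630.1 × 79/21 = 2370 mol.
Fuel reacted = 0.808 × 126 → ξ = 101.8 mol.
Outlet (n = n₀ + ν ξ):
  C₂H₄: 126 − 1(101.8) = 24.19
  O₂: 630.1 − 3(101.8) = 324.7
  N₂: 2370 (inert)
  CO₂: 0 + 2(101.8) = 203.6
  H₂O: 0 + 2(101.8) = 203.6
Total out = 24.19 + 324.7 + 2370 + 203.6 + 203.6 = 3127 mol.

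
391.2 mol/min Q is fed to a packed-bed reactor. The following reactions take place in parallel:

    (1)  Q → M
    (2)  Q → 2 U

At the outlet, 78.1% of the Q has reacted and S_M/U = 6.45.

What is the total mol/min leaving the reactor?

Conversion of Q: Q consumed = 0.781 × 391.2 = 305.5 mol/min = 1ξ₁ + 1ξ₂.
Selectivity: 1ξ₁ / (2ξ₂) = 6.45 → ξ₁ = 12.9 ξ₂.
Substitute: (1·12.9 + 1) ξ₂ = 305.5 → ξ₂ = 21.98 mol/min, ξ₁ = 283.5 mol/min.
Outlet amounts (n = n₀ + Σ ν·ξ):
  Q: 391.2 − 1(283.5) − 1(21.98) = 85.67
  M: 0 + 1(283.5) = 283.5
  U: 0 + 2(21.98) = 43.96
Total out = 85.67 + 283.5 + 43.96 = 413.2 mol/min.

413 mol/min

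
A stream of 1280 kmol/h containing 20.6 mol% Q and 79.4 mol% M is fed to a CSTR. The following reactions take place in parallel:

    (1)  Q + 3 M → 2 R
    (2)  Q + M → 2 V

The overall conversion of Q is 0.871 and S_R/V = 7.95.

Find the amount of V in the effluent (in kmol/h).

Conversion of Q: Q consumed = 0.871 × 263.7 = 229.7 kmol/h = 1ξ₁ + 1ξ₂.
Selectivity: 2ξ₁ / (2ξ₂) = 7.95 → ξ₁ = 7.95 ξ₂.
Substitute: (1·7.95 + 1) ξ₂ = 229.7 → ξ₂ = 25.66 kmol/h, ξ₁ = 204 kmol/h.
Outlet amounts (n = n₀ + Σ ν·ξ):
  Q: 263.7 − 1(204) − 1(25.66) = 34.01
  M: 1016 − 3(204) − 1(25.66) = 378.6
  R: 0 + 2(204) = 408
  V: 0 + 2(25.66) = 51.32

51.3 kmol/h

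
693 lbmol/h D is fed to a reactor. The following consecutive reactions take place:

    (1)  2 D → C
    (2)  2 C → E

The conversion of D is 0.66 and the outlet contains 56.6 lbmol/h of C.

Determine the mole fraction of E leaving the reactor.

0.227

Conversion of D: D consumed = 2ξ₁ = 0.66 × 693 → ξ₁ = 228.7 lbmol/h.
C balance: n_C = 0 + 1ξ₁ − 2ξ₂ = 56.6 → ξ₂ = (1·228.7 − 56.6)/2 = 86.05 lbmol/h.
Outlet amounts (n = n₀ + Σ ν·ξ):
  D: 693 − 2(228.7) = 235.6
  C: 0 + 1(228.7) − 2(86.05) = 56.6
  E: 0 + 1(86.05) = 86.05
Total out = 378.3 lbmol/h; y_E = 86.05 / 378.3 = 0.2275.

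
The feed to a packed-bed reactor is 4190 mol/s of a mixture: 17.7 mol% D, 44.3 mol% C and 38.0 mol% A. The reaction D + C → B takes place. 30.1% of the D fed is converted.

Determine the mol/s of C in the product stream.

1630 mol/s

D reacted = 0.301 × 741.6 = 223.2 mol/s; ν_D = −1, so ξ = 223.2/1 = 223.2 mol/s.
Outlet amounts (n = n₀ + ν ξ):
  D: 741.6 − 1(223.2) = 518.4
  C: 1856 − 1(223.2) = 1633
  B: 0 + 1(223.2) = 223.2
  A: 1592 (inert)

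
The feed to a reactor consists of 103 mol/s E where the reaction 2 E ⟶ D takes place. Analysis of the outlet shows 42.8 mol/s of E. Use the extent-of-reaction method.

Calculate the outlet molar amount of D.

For E: n = n₀ − 2ξ → 42.8 = 103 − 2ξ, giving ξ = 30.1 mol/s.
Outlet amounts (n = n₀ + ν ξ):
  E: 103 − 2(30.1) = 42.8
  D: 0 + 1(30.1) = 30.1

30.1 mol/s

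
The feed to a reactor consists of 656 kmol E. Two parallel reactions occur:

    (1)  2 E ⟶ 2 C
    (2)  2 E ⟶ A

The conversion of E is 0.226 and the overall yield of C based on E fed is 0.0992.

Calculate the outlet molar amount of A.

Yield of C: 2ξ₁ / 656 = 0.0992 → ξ₁ = 32.54 kmol.
Conversion of E: 2ξ₁ + 2ξ₂ = 0.226 × 656 = 148.3 → ξ₂ = 41.59 kmol.
Outlet amounts (n = n₀ + Σ ν·ξ):
  E: 656 − 2(32.54) − 2(41.59) = 507.7
  C: 0 + 2(32.54) = 65.08
  A: 0 + 1(41.59) = 41.59

41.6 kmol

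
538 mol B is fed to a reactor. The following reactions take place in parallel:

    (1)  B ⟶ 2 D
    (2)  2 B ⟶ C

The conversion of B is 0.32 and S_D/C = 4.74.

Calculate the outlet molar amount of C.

39.4 mol

Conversion of B: B consumed = 0.32 × 538 = 172.2 mol = 1ξ₁ + 2ξ₂.
Selectivity: 2ξ₁ / (1ξ₂) = 4.74 → ξ₁ = 2.37 ξ₂.
Substitute: (1·2.37 + 2) ξ₂ = 172.2 → ξ₂ = 39.4 mol, ξ₁ = 93.37 mol.
Outlet amounts (n = n₀ + Σ ν·ξ):
  B: 538 − 1(93.37) − 2(39.4) = 365.8
  D: 0 + 2(93.37) = 186.7
  C: 0 + 1(39.4) = 39.4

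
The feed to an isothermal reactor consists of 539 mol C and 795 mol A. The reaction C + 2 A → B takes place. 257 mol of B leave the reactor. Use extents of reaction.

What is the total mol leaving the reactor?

For B: n = n₀ + 1ξ → 257 = 0 + 1ξ, giving ξ = 257 mol.
Outlet amounts (n = n₀ + ν ξ):
  C: 539 − 1(257) = 282
  A: 795 − 2(257) = 281
  B: 0 + 1(257) = 257
Total out = 282 + 281 + 257 = 820 mol.

820 mol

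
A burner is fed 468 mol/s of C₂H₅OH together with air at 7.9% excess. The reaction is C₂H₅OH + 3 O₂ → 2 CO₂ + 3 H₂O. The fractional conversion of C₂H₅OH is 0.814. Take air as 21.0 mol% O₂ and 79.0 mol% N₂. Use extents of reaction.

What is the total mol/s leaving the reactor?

8060 mol/s

Stoichiometric O₂ = 3 × 468 = 1404 mol/s; O₂ fed = 1404 × 1.079 = 1515 mol/s.
N₂ fed = 1515 × 79/21 = 5699 mol/s.
Fuel reacted = 0.814 × 468 → ξ = 381 mol/s.
Outlet (n = n₀ + ν ξ):
  C₂H₅OH: 468 − 1(381) = 87.05
  O₂: 1515 − 3(381) = 372.1
  N₂: 5699 (inert)
  CO₂: 0 + 2(381) = 761.9
  H₂O: 0 + 3(381) = 1143
Total out = 87.05 + 372.1 + 5699 + 761.9 + 1143 = 8063 mol/s.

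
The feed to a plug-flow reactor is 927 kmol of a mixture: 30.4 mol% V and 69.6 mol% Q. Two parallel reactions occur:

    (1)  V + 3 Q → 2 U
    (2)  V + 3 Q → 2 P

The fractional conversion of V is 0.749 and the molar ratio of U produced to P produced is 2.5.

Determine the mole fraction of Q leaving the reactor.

0.0237

Conversion of V: V consumed = 0.749 × 281.8 = 211.1 kmol = 1ξ₁ + 1ξ₂.
Selectivity: 2ξ₁ / (2ξ₂) = 2.5 → ξ₁ = 2.5 ξ₂.
Substitute: (1·2.5 + 1) ξ₂ = 211.1 → ξ₂ = 60.31 kmol, ξ₁ = 150.8 kmol.
Outlet amounts (n = n₀ + Σ ν·ξ):
  V: 281.8 − 1(150.8) − 1(60.31) = 70.73
  Q: 645.2 − 3(150.8) − 3(60.31) = 11.97
  U: 0 + 2(150.8) = 301.5
  P: 0 + 2(60.31) = 120.6
Total out = 504.9 kmol; y_Q = 11.97 / 504.9 = 0.02371.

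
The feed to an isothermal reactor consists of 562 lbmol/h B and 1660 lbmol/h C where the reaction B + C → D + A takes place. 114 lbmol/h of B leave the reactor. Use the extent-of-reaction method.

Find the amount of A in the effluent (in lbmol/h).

448 lbmol/h

For B: n = n₀ − 1ξ → 114 = 562 − 1ξ, giving ξ = 448 lbmol/h.
Outlet amounts (n = n₀ + ν ξ):
  B: 562 − 1(448) = 114
  C: 1660 − 1(448) = 1212
  D: 0 + 1(448) = 448
  A: 0 + 1(448) = 448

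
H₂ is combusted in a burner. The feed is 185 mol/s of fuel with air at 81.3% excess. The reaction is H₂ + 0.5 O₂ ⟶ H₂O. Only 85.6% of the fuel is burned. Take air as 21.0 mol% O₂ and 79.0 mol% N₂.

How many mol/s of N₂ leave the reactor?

Stoichiometric O₂ = 0.5 × 185 = 92.5 mol/s; O₂ fed = 92.5 × 1.813 = 167.7 mol/s.
N₂ fed = 167.7 × 79/21 = 630.9 mol/s.
Fuel reacted = 0.856 × 185 → ξ = 158.4 mol/s.
Outlet (n = n₀ + ν ξ):
  H₂: 185 − 1(158.4) = 26.64
  O₂: 167.7 − 0.5(158.4) = 88.52
  N₂: 630.9 (inert)
  H₂O: 0 + 1(158.4) = 158.4

631 mol/s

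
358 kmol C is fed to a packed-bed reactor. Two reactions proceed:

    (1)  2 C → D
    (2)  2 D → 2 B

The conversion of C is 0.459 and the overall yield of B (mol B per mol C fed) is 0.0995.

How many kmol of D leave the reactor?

46.5 kmol

Conversion of C: C consumed = 2ξ₁ = 0.459 × 358 → ξ₁ = 82.16 kmol.
Yield of B: 2ξ₂ / 358 = 0.0995 → ξ₂ = 17.81 kmol.
Outlet amounts (n = n₀ + Σ ν·ξ):
  C: 358 − 2(82.16) = 193.7
  D: 0 + 1(82.16) − 2(17.81) = 46.54
  B: 0 + 2(17.81) = 35.62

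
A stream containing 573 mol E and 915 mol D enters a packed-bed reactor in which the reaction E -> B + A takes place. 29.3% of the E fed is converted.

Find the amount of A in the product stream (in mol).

E reacted = 0.293 × 573 = 167.9 mol; ν_E = −1, so ξ = 167.9/1 = 167.9 mol.
Outlet amounts (n = n₀ + ν ξ):
  E: 573 − 1(167.9) = 405.1
  B: 0 + 1(167.9) = 167.9
  A: 0 + 1(167.9) = 167.9
  D: 915 (inert)

168 mol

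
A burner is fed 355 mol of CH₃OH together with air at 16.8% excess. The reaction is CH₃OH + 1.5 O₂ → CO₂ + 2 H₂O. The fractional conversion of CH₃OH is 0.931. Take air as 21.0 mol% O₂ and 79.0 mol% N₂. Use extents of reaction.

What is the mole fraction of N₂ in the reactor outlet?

Stoichiometric O₂ = 1.5 × 355 = 532.5 mol; O₂ fed = 532.5 × 1.168 = 622 mol.
N₂ fed = 622 × 79/21 = 2340 mol.
Fuel reacted = 0.931 × 355 → ξ = 330.5 mol.
Outlet (n = n₀ + ν ξ):
  CH₃OH: 355 − 1(330.5) = 24.5
  O₂: 622 − 1.5(330.5) = 126.2
  N₂: 2340 (inert)
  CO₂: 0 + 1(330.5) = 330.5
  H₂O: 0 + 2(330.5) = 661
Total out = 3482 mol; y_N₂ = 2340 / 3482 = 0.672.

0.672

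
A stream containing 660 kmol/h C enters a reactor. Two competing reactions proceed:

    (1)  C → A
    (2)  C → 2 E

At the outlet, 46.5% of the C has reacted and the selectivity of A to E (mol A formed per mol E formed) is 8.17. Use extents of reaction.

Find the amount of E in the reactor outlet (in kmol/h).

35.4 kmol/h

Conversion of C: C consumed = 0.465 × 660 = 306.9 kmol/h = 1ξ₁ + 1ξ₂.
Selectivity: 1ξ₁ / (2ξ₂) = 8.17 → ξ₁ = 16.34 ξ₂.
Substitute: (1·16.34 + 1) ξ₂ = 306.9 → ξ₂ = 17.7 kmol/h, ξ₁ = 289.2 kmol/h.
Outlet amounts (n = n₀ + Σ ν·ξ):
  C: 660 − 1(289.2) − 1(17.7) = 353.1
  A: 0 + 1(289.2) = 289.2
  E: 0 + 2(17.7) = 35.4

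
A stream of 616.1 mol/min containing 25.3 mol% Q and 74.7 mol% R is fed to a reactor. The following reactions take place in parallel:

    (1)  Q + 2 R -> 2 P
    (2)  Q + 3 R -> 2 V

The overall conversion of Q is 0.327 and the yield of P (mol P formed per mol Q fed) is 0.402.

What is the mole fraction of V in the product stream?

0.072

Yield of P: 2ξ₁ / 155.9 = 0.402 → ξ₁ = 31.33 mol/min.
Conversion of Q: 1ξ₁ + 1ξ₂ = 0.327 × 155.9 = 50.97 → ξ₂ = 19.64 mol/min.
Outlet amounts (n = n₀ + Σ ν·ξ):
  Q: 155.9 − 1(31.33) − 1(19.64) = 104.9
  R: 460.2 − 2(31.33) − 3(19.64) = 338.6
  P: 0 + 2(31.33) = 62.66
  V: 0 + 2(19.64) = 39.28
Total out = 545.5 mol/min; y_V = 39.28 / 545.5 = 0.07201.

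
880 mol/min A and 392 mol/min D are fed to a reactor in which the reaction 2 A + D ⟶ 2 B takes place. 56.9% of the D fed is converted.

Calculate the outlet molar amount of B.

446 mol/min

D reacted = 0.569 × 392 = 223 mol/min; ν_D = −1, so ξ = 223/1 = 223 mol/min.
Outlet amounts (n = n₀ + ν ξ):
  A: 880 − 2(223) = 433.9
  D: 392 − 1(223) = 169
  B: 0 + 2(223) = 446.1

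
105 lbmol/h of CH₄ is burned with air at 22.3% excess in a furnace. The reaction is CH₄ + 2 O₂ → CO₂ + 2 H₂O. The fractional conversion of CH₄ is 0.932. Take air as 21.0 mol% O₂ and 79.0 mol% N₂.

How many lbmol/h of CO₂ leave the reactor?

97.9 lbmol/h

Stoichiometric O₂ = 2 × 105 = 210 lbmol/h; O₂ fed = 210 × 1.223 = 256.8 lbmol/h.
N₂ fed = 256.8 × 79/21 = 966.2 lbmol/h.
Fuel reacted = 0.932 × 105 → ξ = 97.86 lbmol/h.
Outlet (n = n₀ + ν ξ):
  CH₄: 105 − 1(97.86) = 7.14
  O₂: 256.8 − 2(97.86) = 61.11
  N₂: 966.2 (inert)
  CO₂: 0 + 1(97.86) = 97.86
  H₂O: 0 + 2(97.86) = 195.7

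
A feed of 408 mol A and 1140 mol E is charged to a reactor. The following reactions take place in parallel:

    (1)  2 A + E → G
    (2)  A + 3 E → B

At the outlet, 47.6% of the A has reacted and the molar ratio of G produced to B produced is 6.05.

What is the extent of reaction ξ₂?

Conversion of A: A consumed = 0.476 × 408 = 194.2 mol = 2ξ₁ + 1ξ₂.
Selectivity: 1ξ₁ / (1ξ₂) = 6.05 → ξ₁ = 6.05 ξ₂.
Substitute: (2·6.05 + 1) ξ₂ = 194.2 → ξ₂ = 14.83 mol, ξ₁ = 89.69 mol.
Outlet amounts (n = n₀ + Σ ν·ξ):
  A: 408 − 2(89.69) − 1(14.83) = 213.8
  E: 1140 − 1(89.69) − 3(14.83) = 1006
  G: 0 + 1(89.69) = 89.69
  B: 0 + 1(14.83) = 14.83

ξ₂ = 14.8 mol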